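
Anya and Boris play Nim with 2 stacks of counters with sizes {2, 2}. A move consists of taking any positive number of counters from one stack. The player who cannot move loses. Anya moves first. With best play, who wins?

Nim-sum: 2 XOR 2 = 0.
The nim-sum is 0, so this is a P-position: the player to move is in a losing position under optimal play; Anya is about to move from it and so loses — Boris wins.

Boris wins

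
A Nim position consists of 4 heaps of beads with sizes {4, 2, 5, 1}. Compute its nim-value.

Nim-sum: 4 XOR 2 XOR 5 XOR 1 = 2.

2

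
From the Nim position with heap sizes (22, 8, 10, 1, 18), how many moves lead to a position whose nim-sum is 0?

Nim-sum: 22 ⊕ 8 ⊕ 10 ⊕ 1 ⊕ 18 = 7.
The overall nim-sum is X = 7. A heap of size p has a winning move iff p XOR X < p (reduce it to p XOR X).
  22: 22 XOR 7 = 17 < 22 — winning move (to 17).
  8: 8 XOR 7 = 15 ≥ 8 — no move.
  10: 10 XOR 7 = 13 ≥ 10 — no move.
  1: 1 XOR 7 = 6 ≥ 1 — no move.
  18: 18 XOR 7 = 21 ≥ 18 — no move.
That gives 1 winning move.

1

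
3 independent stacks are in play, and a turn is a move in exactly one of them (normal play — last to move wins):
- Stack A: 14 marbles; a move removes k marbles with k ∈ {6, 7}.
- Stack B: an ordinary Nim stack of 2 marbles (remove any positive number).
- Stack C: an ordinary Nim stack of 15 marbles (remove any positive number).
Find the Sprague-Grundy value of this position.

Build the Grundy sequence for stack A with g(k) = mex{g(k−s) : s ∈ {6, 7}, s ≤ k}:
g(0) = mex{} = 0
g(1) = mex{} = 0
g(2) = mex{} = 0
g(3) = mex{} = 0
g(4) = mex{} = 0
g(5) = mex{} = 0
g(6) = mex{0} = 1
g(7) = mex{0} = 1
g(8) = mex{0} = 1
g(9) = mex{0} = 1
g(10) = mex{0} = 1
g(11) = mex{0} = 1
g(12) = mex{0,1} = 2
g(13) = mex{1} = 0
g(14) = mex{1} = 0
So g(14) = 0.
Stack B is a plain Nim stack of size 2, so its Grundy value is 2.
Stack C is a plain Nim stack of size 15, so its Grundy value is 15.
By the Sprague-Grundy theorem, the Grundy value of a sum of independent games is the XOR of the component values.
Combined value = 0 ⊕ 2 ⊕ 15 = 13.

13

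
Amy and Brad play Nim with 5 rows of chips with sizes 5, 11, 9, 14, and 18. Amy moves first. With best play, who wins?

Amy wins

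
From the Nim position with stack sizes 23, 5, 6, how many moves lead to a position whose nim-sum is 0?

1

Compute the nim-sum pairwise:
23 XOR 5 = 18
18 XOR 6 = 20
The overall nim-sum is X = 20. A stack of size p has a winning move iff p XOR X < p (reduce it to p XOR X).
  23: 23 XOR 20 = 3 < 23 — winning move (to 3).
  5: 5 XOR 20 = 17 ≥ 5 — no move.
  6: 6 XOR 20 = 18 ≥ 6 — no move.
That gives 1 winning move.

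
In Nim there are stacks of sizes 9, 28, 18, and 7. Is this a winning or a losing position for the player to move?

Nim-sum: 9 ⊕ 28 ⊕ 18 ⊕ 7 = 0.
The nim-sum is 0, so this is a P-position: the player to move is in a losing position under optimal play.

Losing position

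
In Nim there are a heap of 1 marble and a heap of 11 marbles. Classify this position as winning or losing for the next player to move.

Nim-sum: 1 ⊕ 11 = 10.
The nim-sum is 10 ≠ 0, so this is an N-position: the player to move can win.

Winning position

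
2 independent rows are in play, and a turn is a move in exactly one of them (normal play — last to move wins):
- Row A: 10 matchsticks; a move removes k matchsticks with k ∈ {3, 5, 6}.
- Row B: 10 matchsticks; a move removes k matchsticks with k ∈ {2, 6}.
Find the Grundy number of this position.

1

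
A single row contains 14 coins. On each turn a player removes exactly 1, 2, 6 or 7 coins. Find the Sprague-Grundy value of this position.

Build the Grundy sequence with g(k) = mex{g(k−s) : s ∈ {1, 2, 6, 7}, s ≤ k}:
k:     0  1  2  3  4  5  6  7  8  9 10 11 12 13 14
g(k):  0  1  2  0  1  2  3  4  0  1  2  0  1  2  3
So g(14) = 3.

3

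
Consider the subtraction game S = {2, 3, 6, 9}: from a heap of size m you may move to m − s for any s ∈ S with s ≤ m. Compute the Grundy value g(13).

0

Compute g(0), g(1), … for moves {2, 3, 6, 9}:
g(0) = mex{} = 0
g(1) = mex{} = 0
g(2) = mex{0} = 1
g(3) = mex{0} = 1
g(4) = mex{0,1} = 2
g(5) = mex{1} = 0
g(6) = mex{0,1,2} = 3
g(7) = mex{0,2} = 1
g(8) = mex{0,1,3} = 2
g(9) = mex{0,1,3} = 2
g(10) = mex{0,1,2} = 3
g(11) = mex{0,1,2} = 3
g(12) = mex{1,2,3} = 0
g(13) = mex{1,2,3} = 0
So g(13) = 0.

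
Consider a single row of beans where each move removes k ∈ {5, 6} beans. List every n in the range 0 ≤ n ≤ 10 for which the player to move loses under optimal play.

0, 1, 2, 3, 4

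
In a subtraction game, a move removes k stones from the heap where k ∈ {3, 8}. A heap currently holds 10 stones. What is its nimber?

1

Compute g(0), g(1), … for moves {3, 8}:
k:     0  1  2  3  4  5  6  7  8  9 10
g(k):  0  0  0  1  1  1  0  0  2  1  1
So g(10) = 1.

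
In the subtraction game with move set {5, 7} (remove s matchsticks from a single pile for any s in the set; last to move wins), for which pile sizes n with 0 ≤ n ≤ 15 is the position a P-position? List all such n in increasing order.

0, 1, 2, 3, 4, 12, 13, 14, 15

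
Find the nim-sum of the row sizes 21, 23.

2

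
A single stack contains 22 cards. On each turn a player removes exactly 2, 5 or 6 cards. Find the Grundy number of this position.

0

Compute g(0), g(1), … for moves {2, 5, 6}:
k:     0  1  2  3  4  5  6  7  8  9 10 11 12 13 14 15 16 17 18 19 20 21 22
g(k):  0  0  1  1  0  2  1  3  0  2  1  0  0  1  1  0  2  1  3  0  2  1  0
So g(22) = 0.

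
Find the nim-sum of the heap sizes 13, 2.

15

Compute the nim-sum pairwise:
13 ⊕ 2 = 15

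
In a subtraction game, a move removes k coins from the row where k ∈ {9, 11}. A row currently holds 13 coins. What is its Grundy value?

Build the Grundy sequence with g(k) = mex{g(k−s) : s ∈ {9, 11}, s ≤ k}:
g(0) = mex{} = 0
g(1) = mex{} = 0
g(2) = mex{} = 0
g(3) = mex{} = 0
g(4) = mex{} = 0
g(5) = mex{} = 0
g(6) = mex{} = 0
g(7) = mex{} = 0
g(8) = mex{} = 0
g(9) = mex{0} = 1
g(10) = mex{0} = 1
g(11) = mex{0} = 1
g(12) = mex{0} = 1
g(13) = mex{0} = 1
So g(13) = 1.

1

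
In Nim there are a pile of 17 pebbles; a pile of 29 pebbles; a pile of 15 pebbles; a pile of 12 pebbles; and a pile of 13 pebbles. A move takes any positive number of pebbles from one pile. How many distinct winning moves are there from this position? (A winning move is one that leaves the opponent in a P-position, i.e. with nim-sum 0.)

1

Compute the nim-sum pairwise:
17 XOR 29 = 12
12 XOR 15 = 3
3 XOR 12 = 15
15 XOR 13 = 2
The overall nim-sum is X = 2. A pile of size p has a winning move iff p XOR X < p (reduce it to p XOR X).
  17: 17 XOR 2 = 19 ≥ 17 — no move.
  29: 29 XOR 2 = 31 ≥ 29 — no move.
  15: 15 XOR 2 = 13 < 15 — winning move (to 13).
  12: 12 XOR 2 = 14 ≥ 12 — no move.
  13: 13 XOR 2 = 15 ≥ 13 — no move.
That gives 1 winning move.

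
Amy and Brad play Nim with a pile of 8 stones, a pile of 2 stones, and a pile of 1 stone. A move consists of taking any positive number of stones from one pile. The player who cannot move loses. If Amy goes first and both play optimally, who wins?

Amy wins

Nim-sum: 8 XOR 2 XOR 1 = 11.
The nim-sum is 11 ≠ 0, so this is an N-position: the player to move can win; Amy has a winning move.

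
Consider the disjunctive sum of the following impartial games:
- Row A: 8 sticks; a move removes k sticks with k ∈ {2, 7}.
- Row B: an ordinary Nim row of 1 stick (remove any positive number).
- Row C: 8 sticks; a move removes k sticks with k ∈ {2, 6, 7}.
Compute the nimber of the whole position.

1

Grundy values for row A (subtraction set {2, 7}):
g(0) = mex{} = 0
g(1) = mex{} = 0
g(2) = mex{0} = 1
g(3) = mex{0} = 1
g(4) = mex{1} = 0
g(5) = mex{1} = 0
g(6) = mex{0} = 1
g(7) = mex{0} = 1
g(8) = mex{0,1} = 2
So g(8) = 2.
Row B is a plain Nim row of size 1, so its Grundy value is 1.
For row C, compute g(0), g(1), … with moves {2, 6, 7}:
g(0) = mex{} = 0
g(1) = mex{} = 0
g(2) = mex{0} = 1
g(3) = mex{0} = 1
g(4) = mex{1} = 0
g(5) = mex{1} = 0
g(6) = mex{0} = 1
g(7) = mex{0} = 1
g(8) = mex{0,1} = 2
So g(8) = 2.
By the Sprague-Grundy theorem, the Grundy value of a sum of independent games is the XOR of the component values.
Combined value = 2 ⊕ 1 ⊕ 2 = 1.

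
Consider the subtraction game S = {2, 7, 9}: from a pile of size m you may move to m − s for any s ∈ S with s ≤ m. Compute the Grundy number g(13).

2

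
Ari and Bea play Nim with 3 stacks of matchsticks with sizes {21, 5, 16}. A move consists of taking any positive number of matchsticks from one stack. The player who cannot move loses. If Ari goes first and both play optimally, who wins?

Bea wins

Nim-sum: 21 ^ 5 ^ 16 = 0.
The nim-sum is 0, so this is a P-position: the player to move is in a losing position under optimal play; Ari is about to move from it and so loses — Bea wins.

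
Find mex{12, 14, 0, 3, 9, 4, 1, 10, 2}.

The values 0, 1, 2, 3, 4 are all present; 5 is the first non-negative integer missing from the set.

5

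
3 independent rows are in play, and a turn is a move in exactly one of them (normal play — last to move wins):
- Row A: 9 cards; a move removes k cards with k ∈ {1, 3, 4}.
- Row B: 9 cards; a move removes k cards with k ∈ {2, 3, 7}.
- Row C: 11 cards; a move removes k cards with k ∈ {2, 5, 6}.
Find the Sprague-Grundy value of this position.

Build the Grundy sequence for row A with g(k) = mex{g(k−s) : s ∈ {1, 3, 4}, s ≤ k}:
g(0) = mex{} = 0
g(1) = mex{0} = 1
g(2) = mex{1} = 0
g(3) = mex{0} = 1
g(4) = mex{0,1} = 2
g(5) = mex{0,1,2} = 3
g(6) = mex{0,1,3} = 2
g(7) = mex{1,2} = 0
g(8) = mex{0,2,3} = 1
g(9) = mex{1,2,3} = 0
So g(9) = 0.
Grundy values for row B (subtraction set {2, 3, 7}):
k:     0  1  2  3  4  5  6  7  8  9
g(k):  0  0  1  1  2  0  0  1  1  2
So g(9) = 2.
Build the Grundy sequence for row C with g(k) = mex{g(k−s) : s ∈ {2, 5, 6}, s ≤ k}:
k:     0  1  2  3  4  5  6  7  8  9 10 11
g(k):  0  0  1  1  0  2  1  3  0  2  1  0
So g(11) = 0.
By the Sprague-Grundy theorem, the Grundy value of a sum of independent games is the XOR of the component values.
Combined value = 0 ⊕ 2 ⊕ 0 = 2.

2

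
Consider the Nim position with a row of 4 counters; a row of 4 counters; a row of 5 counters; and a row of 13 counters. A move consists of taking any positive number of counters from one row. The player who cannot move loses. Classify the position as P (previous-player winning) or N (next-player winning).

In binary:
  0100  (4)
  0100  (4)
  0101  (5)
  1101  (13)
  ----
  1000  (8)
The nim-sum is 8 ≠ 0, so this is an N-position: the player to move can win.

N-position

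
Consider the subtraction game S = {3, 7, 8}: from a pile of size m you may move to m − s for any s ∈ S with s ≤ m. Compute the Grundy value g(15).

Grundy values for subtraction set {3, 7, 8}:
k:     0  1  2  3  4  5  6  7  8  9 10 11 12 13 14 15
g(k):  0  0  0  1  1  1  0  2  2  1  3  0  0  2  1  1
So g(15) = 1.

1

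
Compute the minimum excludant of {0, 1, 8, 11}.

The values 0, 1 are all present; 2 is the first non-negative integer missing from the set.

2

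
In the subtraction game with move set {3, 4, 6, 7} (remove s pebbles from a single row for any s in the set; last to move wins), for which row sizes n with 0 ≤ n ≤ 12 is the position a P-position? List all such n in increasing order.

0, 1, 2, 10, 11, 12

Build the Grundy sequence with g(k) = mex{g(k−s) : s ∈ {3, 4, 6, 7}, s ≤ k}:
k:     0  1  2  3  4  5  6  7  8  9 10 11 12
g(k):  0  0  0  1  1  1  2  2  2  3  0  0  0
The P-positions (g = 0) in 0..12 are 0, 1, 2, 10, 11, 12.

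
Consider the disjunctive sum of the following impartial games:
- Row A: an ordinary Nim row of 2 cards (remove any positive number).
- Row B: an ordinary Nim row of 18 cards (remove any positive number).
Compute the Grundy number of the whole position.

16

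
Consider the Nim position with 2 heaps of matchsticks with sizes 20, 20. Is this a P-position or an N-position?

P-position

Nim-sum: 20 XOR 20 = 0.
The nim-sum is 0, so this is a P-position: the player to move is in a losing position under optimal play.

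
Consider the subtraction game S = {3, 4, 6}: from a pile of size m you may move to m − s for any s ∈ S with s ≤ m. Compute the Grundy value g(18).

Build the Grundy sequence with g(k) = mex{g(k−s) : s ∈ {3, 4, 6}, s ≤ k}:
k:     0  1  2  3  4  5  6  7  8  9 10 11 12 13 14 15 16 17 18
g(k):  0  0  0  1  1  1  2  2  2  0  0  0  1  1  1  2  2  2  0
So g(18) = 0.

0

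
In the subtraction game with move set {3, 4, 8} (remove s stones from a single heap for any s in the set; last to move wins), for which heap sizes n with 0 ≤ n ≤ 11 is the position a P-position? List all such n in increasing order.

0, 1, 2, 7

Compute g(0), g(1), … for moves {3, 4, 8}:
g(0) = mex{} = 0
g(1) = mex{} = 0
g(2) = mex{} = 0
g(3) = mex{0} = 1
g(4) = mex{0} = 1
g(5) = mex{0} = 1
g(6) = mex{0,1} = 2
g(7) = mex{1} = 0
g(8) = mex{0,1} = 2
g(9) = mex{0,1,2} = 3
g(10) = mex{0,2} = 1
g(11) = mex{0,1,2} = 3
The P-positions (g = 0) in 0..11 are 0, 1, 2, 7.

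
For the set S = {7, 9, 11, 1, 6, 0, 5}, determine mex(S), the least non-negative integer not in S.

The values 0, 1 are all present; 2 is the first non-negative integer missing from the set.

2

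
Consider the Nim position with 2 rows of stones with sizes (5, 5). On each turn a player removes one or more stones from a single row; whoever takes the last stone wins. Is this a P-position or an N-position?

P-position

Bitwise XOR of the heap sizes:
  101  (5)
  101  (5)
  ---
  000  (0)
The nim-sum is 0, so this is a P-position: the player to move is in a losing position under optimal play.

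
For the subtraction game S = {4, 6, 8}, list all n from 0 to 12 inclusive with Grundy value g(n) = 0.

0, 1, 2, 3, 12

Grundy values for subtraction set {4, 6, 8}:
k:     0  1  2  3  4  5  6  7  8  9 10 11 12
g(k):  0  0  0  0  1  1  1  1  2  2  2  2  0
The P-positions (g = 0) in 0..12 are 0, 1, 2, 3, 12.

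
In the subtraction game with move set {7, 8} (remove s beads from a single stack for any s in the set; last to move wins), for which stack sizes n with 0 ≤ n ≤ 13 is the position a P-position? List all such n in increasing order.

0, 1, 2, 3, 4, 5, 6

Build the Grundy sequence with g(k) = mex{g(k−s) : s ∈ {7, 8}, s ≤ k}:
k:     0  1  2  3  4  5  6  7  8  9 10 11 12 13
g(k):  0  0  0  0  0  0  0  1  1  1  1  1  1  1
The P-positions (g = 0) in 0..13 are 0, 1, 2, 3, 4, 5, 6.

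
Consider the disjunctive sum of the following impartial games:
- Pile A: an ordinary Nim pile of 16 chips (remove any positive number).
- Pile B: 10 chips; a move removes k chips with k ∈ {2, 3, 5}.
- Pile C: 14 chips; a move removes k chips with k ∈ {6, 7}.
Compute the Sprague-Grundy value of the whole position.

Pile A is a plain Nim pile of size 16, so its Grundy value is 16.
Grundy values for pile B (subtraction set {2, 3, 5}):
g(0) = mex{} = 0
g(1) = mex{} = 0
g(2) = mex{0} = 1
g(3) = mex{0} = 1
g(4) = mex{0,1} = 2
g(5) = mex{0,1} = 2
g(6) = mex{0,1,2} = 3
g(7) = mex{1,2} = 0
g(8) = mex{1,2,3} = 0
g(9) = mex{0,2,3} = 1
g(10) = mex{0,2} = 1
So g(10) = 1.
Grundy values for pile C (subtraction set {6, 7}):
g(0) = mex{} = 0
g(1) = mex{} = 0
g(2) = mex{} = 0
g(3) = mex{} = 0
g(4) = mex{} = 0
g(5) = mex{} = 0
g(6) = mex{0} = 1
g(7) = mex{0} = 1
g(8) = mex{0} = 1
g(9) = mex{0} = 1
g(10) = mex{0} = 1
g(11) = mex{0} = 1
g(12) = mex{0,1} = 2
g(13) = mex{1} = 0
g(14) = mex{1} = 0
So g(14) = 0.
By the Sprague-Grundy theorem, the Grundy value of a sum of independent games is the XOR of the component values.
Combined value = 16 ⊕ 1 ⊕ 0 = 17.

17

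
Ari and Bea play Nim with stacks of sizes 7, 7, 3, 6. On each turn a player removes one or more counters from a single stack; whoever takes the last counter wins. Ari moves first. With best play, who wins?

Ari wins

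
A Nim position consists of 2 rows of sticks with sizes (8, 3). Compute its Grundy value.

11

Nim-sum: 8 ^ 3 = 11.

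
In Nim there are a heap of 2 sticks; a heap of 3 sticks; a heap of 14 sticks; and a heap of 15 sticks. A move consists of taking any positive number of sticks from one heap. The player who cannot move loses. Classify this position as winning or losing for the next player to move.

Compute the nim-sum pairwise:
2 XOR 3 = 1
1 XOR 14 = 15
15 XOR 15 = 0
The nim-sum is 0, so this is a P-position: the player to move is in a losing position under optimal play.

Losing position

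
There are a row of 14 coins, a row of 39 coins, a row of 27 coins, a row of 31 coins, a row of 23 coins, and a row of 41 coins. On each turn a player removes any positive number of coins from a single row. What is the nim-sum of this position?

19

Nim-sum: 14 ^ 39 ^ 27 ^ 31 ^ 23 ^ 41 = 19.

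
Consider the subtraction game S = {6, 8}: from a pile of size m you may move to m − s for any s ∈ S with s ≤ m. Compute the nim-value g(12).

Compute g(0), g(1), … for moves {6, 8}:
g(0) = mex{} = 0
g(1) = mex{} = 0
g(2) = mex{} = 0
g(3) = mex{} = 0
g(4) = mex{} = 0
g(5) = mex{} = 0
g(6) = mex{0} = 1
g(7) = mex{0} = 1
g(8) = mex{0} = 1
g(9) = mex{0} = 1
g(10) = mex{0} = 1
g(11) = mex{0} = 1
g(12) = mex{0,1} = 2
So g(12) = 2.

2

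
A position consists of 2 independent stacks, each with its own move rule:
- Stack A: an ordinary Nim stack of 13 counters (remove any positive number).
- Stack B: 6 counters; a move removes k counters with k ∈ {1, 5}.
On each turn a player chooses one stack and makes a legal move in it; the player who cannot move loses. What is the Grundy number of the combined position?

13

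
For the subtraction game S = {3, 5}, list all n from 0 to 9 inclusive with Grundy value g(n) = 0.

0, 1, 2, 8, 9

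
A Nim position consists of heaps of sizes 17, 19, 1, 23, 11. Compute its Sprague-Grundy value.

Compute the nim-sum pairwise:
17 XOR 19 = 2
2 XOR 1 = 3
3 XOR 23 = 20
20 XOR 11 = 31

31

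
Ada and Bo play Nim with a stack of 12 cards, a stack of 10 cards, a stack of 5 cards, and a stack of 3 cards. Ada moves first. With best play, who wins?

Bo wins

Write each in binary and XOR column by column:
  1100  (12)
  1010  (10)
  0101  (5)
  0011  (3)
  ----
  0000  (0)
The nim-sum is 0, so this is a P-position: the player to move is in a losing position under optimal play; Ada is about to move from it and so loses — Bo wins.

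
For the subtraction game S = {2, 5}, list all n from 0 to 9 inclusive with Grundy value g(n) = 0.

Compute g(0), g(1), … for moves {2, 5}:
k:     0  1  2  3  4  5  6  7  8  9
g(k):  0  0  1  1  0  2  1  0  0  1
The P-positions (g = 0) in 0..9 are 0, 1, 4, 7, 8.

0, 1, 4, 7, 8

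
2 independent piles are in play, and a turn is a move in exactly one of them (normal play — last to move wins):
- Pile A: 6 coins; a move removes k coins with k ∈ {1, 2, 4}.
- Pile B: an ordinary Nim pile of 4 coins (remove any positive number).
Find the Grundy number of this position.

4

For pile A, compute g(0), g(1), … with moves {1, 2, 4}:
k:     0  1  2  3  4  5  6
g(k):  0  1  2  0  1  2  0
So g(6) = 0.
Pile B is a plain Nim pile of size 4, so its Grundy value is 4.
By the Sprague-Grundy theorem, the Grundy value of a sum of independent games is the XOR of the component values.
Combined value = 0 ⊕ 4 = 4.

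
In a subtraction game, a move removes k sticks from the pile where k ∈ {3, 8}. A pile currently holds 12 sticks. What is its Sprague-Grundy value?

0

Grundy values for subtraction set {3, 8}:
k:     0  1  2  3  4  5  6  7  8  9 10 11 12
g(k):  0  0  0  1  1  1  0  0  2  1  1  0  0
So g(12) = 0.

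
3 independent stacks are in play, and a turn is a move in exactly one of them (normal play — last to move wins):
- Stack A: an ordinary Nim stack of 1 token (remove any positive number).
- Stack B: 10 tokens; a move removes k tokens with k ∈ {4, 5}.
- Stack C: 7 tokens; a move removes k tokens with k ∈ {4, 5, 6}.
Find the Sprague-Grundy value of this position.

0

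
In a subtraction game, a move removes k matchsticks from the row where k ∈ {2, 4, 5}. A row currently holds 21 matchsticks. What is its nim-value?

0

Compute g(0), g(1), … for moves {2, 4, 5}:
k:     0  1  2  3  4  5  6  7  8  9 10 11 12 13 14 15 16 17 18 19 20 21
g(k):  0  0  1  1  2  2  3  0  0  1  1  2  2  3  0  0  1  1  2  2  3  0
So g(21) = 0.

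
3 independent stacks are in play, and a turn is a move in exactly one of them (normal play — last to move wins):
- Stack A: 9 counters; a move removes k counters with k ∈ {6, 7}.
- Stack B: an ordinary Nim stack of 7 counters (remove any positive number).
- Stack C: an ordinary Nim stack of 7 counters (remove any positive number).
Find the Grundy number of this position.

1

Grundy values for stack A (subtraction set {6, 7}):
k:     0  1  2  3  4  5  6  7  8  9
g(k):  0  0  0  0  0  0  1  1  1  1
So g(9) = 1.
Stack B is a plain Nim stack of size 7, so its Grundy value is 7.
Stack C is a plain Nim stack of size 7, so its Grundy value is 7.
The value of a disjunctive sum is the nim-sum of the parts.
Combined value = 1 ⊕ 7 ⊕ 7 = 1.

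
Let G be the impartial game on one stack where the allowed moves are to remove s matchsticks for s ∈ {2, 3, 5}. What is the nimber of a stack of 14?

Build the Grundy sequence with g(k) = mex{g(k−s) : s ∈ {2, 3, 5}, s ≤ k}:
k:     0  1  2  3  4  5  6  7  8  9 10 11 12 13 14
g(k):  0  0  1  1  2  2  3  0  0  1  1  2  2  3  0
So g(14) = 0.

0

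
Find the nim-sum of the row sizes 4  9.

Nim-sum: 4 XOR 9 = 13.

13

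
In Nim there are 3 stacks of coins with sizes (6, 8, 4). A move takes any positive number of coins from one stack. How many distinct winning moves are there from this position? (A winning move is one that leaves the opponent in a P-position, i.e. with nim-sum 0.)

1

Compute the nim-sum pairwise:
6 XOR 8 = 14
14 XOR 4 = 10
The overall nim-sum is X = 10. A stack of size p has a winning move iff p XOR X < p (reduce it to p XOR X).
  6: 6 XOR 10 = 12 ≥ 6 — no move.
  8: 8 XOR 10 = 2 < 8 — winning move (to 2).
  4: 4 XOR 10 = 14 ≥ 4 — no move.
That gives 1 winning move.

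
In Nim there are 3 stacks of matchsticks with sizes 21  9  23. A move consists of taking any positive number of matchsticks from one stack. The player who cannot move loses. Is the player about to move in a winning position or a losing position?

Nim-sum: 21 ^ 9 ^ 23 = 11.
The nim-sum is 11 ≠ 0, so this is an N-position: the player to move can win.

Winning position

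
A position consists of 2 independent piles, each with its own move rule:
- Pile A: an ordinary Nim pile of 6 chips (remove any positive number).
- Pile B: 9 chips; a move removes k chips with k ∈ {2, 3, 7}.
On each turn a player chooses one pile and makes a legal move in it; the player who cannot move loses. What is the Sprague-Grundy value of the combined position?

4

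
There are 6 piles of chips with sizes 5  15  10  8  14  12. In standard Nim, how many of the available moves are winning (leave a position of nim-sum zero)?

5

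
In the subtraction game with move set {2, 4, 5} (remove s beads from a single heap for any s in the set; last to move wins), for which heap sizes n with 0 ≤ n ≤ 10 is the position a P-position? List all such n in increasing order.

0, 1, 7, 8

Compute g(0), g(1), … for moves {2, 4, 5}:
g(0) = mex{} = 0
g(1) = mex{} = 0
g(2) = mex{0} = 1
g(3) = mex{0} = 1
g(4) = mex{0,1} = 2
g(5) = mex{0,1} = 2
g(6) = mex{0,1,2} = 3
g(7) = mex{1,2} = 0
g(8) = mex{1,2,3} = 0
g(9) = mex{0,2} = 1
g(10) = mex{0,2,3} = 1
The P-positions (g = 0) in 0..10 are 0, 1, 7, 8.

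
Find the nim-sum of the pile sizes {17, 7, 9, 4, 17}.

10

Write each in binary and XOR column by column:
  10001  (17)
  00111  (7)
  01001  (9)
  00100  (4)
  10001  (17)
  -----
  01010  (10)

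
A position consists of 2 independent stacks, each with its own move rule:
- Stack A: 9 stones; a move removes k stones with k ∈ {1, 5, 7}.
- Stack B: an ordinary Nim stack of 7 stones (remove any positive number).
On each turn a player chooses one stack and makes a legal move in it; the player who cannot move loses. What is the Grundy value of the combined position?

For stack A, compute g(0), g(1), … with moves {1, 5, 7}:
k:     0  1  2  3  4  5  6  7  8  9
g(k):  0  1  0  1  0  1  0  1  0  1
So g(9) = 1.
Stack B is a plain Nim stack of size 7, so its Grundy value is 7.
The value of a disjunctive sum is the nim-sum of the parts.
Combined value = 1 XOR 7 = 6.

6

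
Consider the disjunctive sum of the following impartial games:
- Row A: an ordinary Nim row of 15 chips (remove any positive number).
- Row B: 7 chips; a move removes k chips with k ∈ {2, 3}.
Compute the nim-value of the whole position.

14

Row A is a plain Nim row of size 15, so its Grundy value is 15.
Build the Grundy sequence for row B with g(k) = mex{g(k−s) : s ∈ {2, 3}, s ≤ k}:
g(0) = mex{} = 0
g(1) = mex{} = 0
g(2) = mex{0} = 1
g(3) = mex{0} = 1
g(4) = mex{0,1} = 2
g(5) = mex{1} = 0
g(6) = mex{1,2} = 0
g(7) = mex{0,2} = 1
So g(7) = 1.
The value of a disjunctive sum is the nim-sum of the parts.
Combined value = 15 ⊕ 1 = 14.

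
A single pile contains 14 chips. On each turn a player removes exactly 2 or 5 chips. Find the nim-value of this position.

Compute g(0), g(1), … for moves {2, 5}:
g(0) = mex{} = 0
g(1) = mex{} = 0
g(2) = mex{0} = 1
g(3) = mex{0} = 1
g(4) = mex{1} = 0
g(5) = mex{0,1} = 2
g(6) = mex{0} = 1
g(7) = mex{1,2} = 0
g(8) = mex{1} = 0
g(9) = mex{0} = 1
g(10) = mex{0,2} = 1
g(11) = mex{1} = 0
g(12) = mex{0,1} = 2
g(13) = mex{0} = 1
g(14) = mex{1,2} = 0
So g(14) = 0.

0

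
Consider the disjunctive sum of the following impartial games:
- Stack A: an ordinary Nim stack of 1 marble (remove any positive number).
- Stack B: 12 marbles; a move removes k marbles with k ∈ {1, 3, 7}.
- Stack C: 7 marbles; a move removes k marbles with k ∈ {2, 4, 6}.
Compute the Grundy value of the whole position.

Stack A is a plain Nim stack of size 1, so its Grundy value is 1.
Build the Grundy sequence for stack B with g(k) = mex{g(k−s) : s ∈ {1, 3, 7}, s ≤ k}:
g(0) = mex{} = 0
g(1) = mex{0} = 1
g(2) = mex{1} = 0
g(3) = mex{0} = 1
g(4) = mex{1} = 0
g(5) = mex{0} = 1
g(6) = mex{1} = 0
g(7) = mex{0} = 1
g(8) = mex{1} = 0
g(9) = mex{0} = 1
g(10) = mex{1} = 0
g(11) = mex{0} = 1
g(12) = mex{1} = 0
So g(12) = 0.
Build the Grundy sequence for stack C with g(k) = mex{g(k−s) : s ∈ {2, 4, 6}, s ≤ k}:
k:     0  1  2  3  4  5  6  7
g(k):  0  0  1  1  2  2  3  3
So g(7) = 3.
By the Sprague-Grundy theorem, the Grundy value of a sum of independent games is the XOR of the component values.
Combined value = 1 XOR 0 XOR 3 = 2.

2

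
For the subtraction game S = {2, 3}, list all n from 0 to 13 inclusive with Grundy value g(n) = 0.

0, 1, 5, 6, 10, 11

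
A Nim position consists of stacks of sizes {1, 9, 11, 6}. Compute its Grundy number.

Nim-sum: 1 ⊕ 9 ⊕ 11 ⊕ 6 = 5.

5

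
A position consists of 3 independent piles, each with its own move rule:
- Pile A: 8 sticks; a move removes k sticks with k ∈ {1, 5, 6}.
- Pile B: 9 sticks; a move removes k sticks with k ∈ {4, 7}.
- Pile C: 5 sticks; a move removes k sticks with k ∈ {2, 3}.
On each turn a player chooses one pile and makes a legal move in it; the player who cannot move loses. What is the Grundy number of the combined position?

0

Build the Grundy sequence for pile A with g(k) = mex{g(k−s) : s ∈ {1, 5, 6}, s ≤ k}:
k:     0  1  2  3  4  5  6  7  8
g(k):  0  1  0  1  0  1  2  3  2
So g(8) = 2.
Grundy values for pile B (subtraction set {4, 7}):
g(0) = mex{} = 0
g(1) = mex{} = 0
g(2) = mex{} = 0
g(3) = mex{} = 0
g(4) = mex{0} = 1
g(5) = mex{0} = 1
g(6) = mex{0} = 1
g(7) = mex{0} = 1
g(8) = mex{0,1} = 2
g(9) = mex{0,1} = 2
So g(9) = 2.
Build the Grundy sequence for pile C with g(k) = mex{g(k−s) : s ∈ {2, 3}, s ≤ k}:
g(0) = mex{} = 0
g(1) = mex{} = 0
g(2) = mex{0} = 1
g(3) = mex{0} = 1
g(4) = mex{0,1} = 2
g(5) = mex{1} = 0
So g(5) = 0.
The value of a disjunctive sum is the nim-sum of the parts.
Combined value = 2 XOR 2 XOR 0 = 0.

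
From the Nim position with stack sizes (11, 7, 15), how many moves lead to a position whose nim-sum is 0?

3

In binary:
  1011  (11)
  0111  (7)
  1111  (15)
  ----
  0011  (3)
The overall nim-sum is X = 3. A stack of size p has a winning move iff p XOR X < p (reduce it to p XOR X).
  11: 11 XOR 3 = 8 < 11 — winning move (to 8).
  7: 7 XOR 3 = 4 < 7 — winning move (to 4).
  15: 15 XOR 3 = 12 < 15 — winning move (to 12).
That gives 3 winning moves.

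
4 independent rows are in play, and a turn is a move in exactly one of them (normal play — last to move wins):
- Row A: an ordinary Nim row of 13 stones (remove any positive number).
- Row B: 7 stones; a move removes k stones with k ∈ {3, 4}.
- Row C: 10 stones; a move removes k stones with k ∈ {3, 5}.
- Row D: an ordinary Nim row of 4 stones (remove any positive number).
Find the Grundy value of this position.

Row A is a plain Nim row of size 13, so its Grundy value is 13.
Grundy values for row B (subtraction set {3, 4}):
g(0) = mex{} = 0
g(1) = mex{} = 0
g(2) = mex{} = 0
g(3) = mex{0} = 1
g(4) = mex{0} = 1
g(5) = mex{0} = 1
g(6) = mex{0,1} = 2
g(7) = mex{1} = 0
So g(7) = 0.
Build the Grundy sequence for row C with g(k) = mex{g(k−s) : s ∈ {3, 5}, s ≤ k}:
g(0) = mex{} = 0
g(1) = mex{} = 0
g(2) = mex{} = 0
g(3) = mex{0} = 1
g(4) = mex{0} = 1
g(5) = mex{0} = 1
g(6) = mex{0,1} = 2
g(7) = mex{0,1} = 2
g(8) = mex{1} = 0
g(9) = mex{1,2} = 0
g(10) = mex{1,2} = 0
So g(10) = 0.
Row D is a plain Nim row of size 4, so its Grundy value is 4.
By the Sprague-Grundy theorem, the Grundy value of a sum of independent games is the XOR of the component values.
Combined value = 13 ⊕ 0 ⊕ 0 ⊕ 4 = 9.

9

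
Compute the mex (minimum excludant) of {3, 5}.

0

0 is not in the set, so the mex is 0.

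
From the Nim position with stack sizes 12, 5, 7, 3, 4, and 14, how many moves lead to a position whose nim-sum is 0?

5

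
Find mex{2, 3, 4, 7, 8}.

0

0 is not in the set, so the mex is 0.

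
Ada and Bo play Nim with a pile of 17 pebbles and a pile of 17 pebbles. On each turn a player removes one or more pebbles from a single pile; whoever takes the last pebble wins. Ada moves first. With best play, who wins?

Bo wins

Nim-sum: 17 ^ 17 = 0.
The nim-sum is 0, so this is a P-position: the player to move is in a losing position under optimal play; Ada is about to move from it and so loses — Bo wins.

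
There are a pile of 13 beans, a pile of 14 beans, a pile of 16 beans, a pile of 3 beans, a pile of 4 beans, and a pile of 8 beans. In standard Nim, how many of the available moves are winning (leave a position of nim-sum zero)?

1

Write each in binary and XOR column by column:
  01101  (13)
  01110  (14)
  10000  (16)
  00011  (3)
  00100  (4)
  01000  (8)
  -----
  11100  (28)
The overall nim-sum is X = 28. A pile of size p has a winning move iff p XOR X < p (reduce it to p XOR X).
  13: 13 XOR 28 = 17 ≥ 13 — no move.
  14: 14 XOR 28 = 18 ≥ 14 — no move.
  16: 16 XOR 28 = 12 < 16 — winning move (to 12).
  3: 3 XOR 28 = 31 ≥ 3 — no move.
  4: 4 XOR 28 = 24 ≥ 4 — no move.
  8: 8 XOR 28 = 20 ≥ 8 — no move.
That gives 1 winning move.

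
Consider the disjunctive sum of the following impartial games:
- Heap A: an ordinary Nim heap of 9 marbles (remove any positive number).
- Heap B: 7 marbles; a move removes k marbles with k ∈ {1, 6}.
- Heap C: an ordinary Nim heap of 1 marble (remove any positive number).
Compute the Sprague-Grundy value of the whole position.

Heap A is a plain Nim heap of size 9, so its Grundy value is 9.
For heap B, compute g(0), g(1), … with moves {1, 6}:
g(0) = mex{} = 0
g(1) = mex{0} = 1
g(2) = mex{1} = 0
g(3) = mex{0} = 1
g(4) = mex{1} = 0
g(5) = mex{0} = 1
g(6) = mex{0,1} = 2
g(7) = mex{1,2} = 0
So g(7) = 0.
Heap C is a plain Nim heap of size 1, so its Grundy value is 1.
The value of a disjunctive sum is the nim-sum of the parts.
Combined value = 9 ⊕ 0 ⊕ 1 = 8.

8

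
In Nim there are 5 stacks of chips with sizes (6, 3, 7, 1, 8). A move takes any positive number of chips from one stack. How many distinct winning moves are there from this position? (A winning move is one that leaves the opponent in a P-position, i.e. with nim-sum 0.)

Compute the nim-sum pairwise:
6 ^ 3 = 5
5 ^ 7 = 2
2 ^ 1 = 3
3 ^ 8 = 11
The overall nim-sum is X = 11. A stack of size p has a winning move iff p XOR X < p (reduce it to p XOR X).
  6: 6 XOR 11 = 13 ≥ 6 — no move.
  3: 3 XOR 11 = 8 ≥ 3 — no move.
  7: 7 XOR 11 = 12 ≥ 7 — no move.
  1: 1 XOR 11 = 10 ≥ 1 — no move.
  8: 8 XOR 11 = 3 < 8 — winning move (to 3).
That gives 1 winning move.

1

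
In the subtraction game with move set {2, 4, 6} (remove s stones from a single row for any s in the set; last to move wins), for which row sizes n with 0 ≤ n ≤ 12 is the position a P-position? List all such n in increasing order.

0, 1, 8, 9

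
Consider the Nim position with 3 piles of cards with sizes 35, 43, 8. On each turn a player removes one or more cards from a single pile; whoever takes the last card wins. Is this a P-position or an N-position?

Bitwise XOR of the heap sizes:
  100011  (35)
  101011  (43)
  001000  (8)
  ------
  000000  (0)
The nim-sum is 0, so this is a P-position: the player to move is in a losing position under optimal play.

P-position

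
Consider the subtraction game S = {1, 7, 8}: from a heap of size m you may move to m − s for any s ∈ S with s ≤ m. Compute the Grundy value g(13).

Compute g(0), g(1), … for moves {1, 7, 8}:
k:     0  1  2  3  4  5  6  7  8  9 10 11 12 13
g(k):  0  1  0  1  0  1  0  1  2  3  2  3  2  3
So g(13) = 3.

3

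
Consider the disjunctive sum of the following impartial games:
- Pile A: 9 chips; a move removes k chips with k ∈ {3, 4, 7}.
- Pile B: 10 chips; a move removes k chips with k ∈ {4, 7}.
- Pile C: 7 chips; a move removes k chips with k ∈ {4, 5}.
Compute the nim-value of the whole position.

0

Grundy values for pile A (subtraction set {3, 4, 7}):
g(0) = mex{} = 0
g(1) = mex{} = 0
g(2) = mex{} = 0
g(3) = mex{0} = 1
g(4) = mex{0} = 1
g(5) = mex{0} = 1
g(6) = mex{0,1} = 2
g(7) = mex{0,1} = 2
g(8) = mex{0,1} = 2
g(9) = mex{0,1,2} = 3
So g(9) = 3.
For pile B, compute g(0), g(1), … with moves {4, 7}:
g(0) = mex{} = 0
g(1) = mex{} = 0
g(2) = mex{} = 0
g(3) = mex{} = 0
g(4) = mex{0} = 1
g(5) = mex{0} = 1
g(6) = mex{0} = 1
g(7) = mex{0} = 1
g(8) = mex{0,1} = 2
g(9) = mex{0,1} = 2
g(10) = mex{0,1} = 2
So g(10) = 2.
Grundy values for pile C (subtraction set {4, 5}):
g(0) = mex{} = 0
g(1) = mex{} = 0
g(2) = mex{} = 0
g(3) = mex{} = 0
g(4) = mex{0} = 1
g(5) = mex{0} = 1
g(6) = mex{0} = 1
g(7) = mex{0} = 1
So g(7) = 1.
By the Sprague-Grundy theorem, the Grundy value of a sum of independent games is the XOR of the component values.
Combined value = 3 XOR 2 XOR 1 = 0.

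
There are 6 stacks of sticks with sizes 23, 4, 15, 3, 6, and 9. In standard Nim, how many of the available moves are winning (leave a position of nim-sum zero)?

1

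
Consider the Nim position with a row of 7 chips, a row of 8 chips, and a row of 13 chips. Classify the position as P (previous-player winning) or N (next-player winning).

N-position

Nim-sum: 7 ^ 8 ^ 13 = 2.
The nim-sum is 2 ≠ 0, so this is an N-position: the player to move can win.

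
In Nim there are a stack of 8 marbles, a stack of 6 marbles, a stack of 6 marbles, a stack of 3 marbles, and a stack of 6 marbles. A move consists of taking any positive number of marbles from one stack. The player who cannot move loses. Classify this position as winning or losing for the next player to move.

Winning position

Write each in binary and XOR column by column:
  1000  (8)
  0110  (6)
  0110  (6)
  0011  (3)
  0110  (6)
  ----
  1101  (13)
The nim-sum is 13 ≠ 0, so this is an N-position: the player to move can win.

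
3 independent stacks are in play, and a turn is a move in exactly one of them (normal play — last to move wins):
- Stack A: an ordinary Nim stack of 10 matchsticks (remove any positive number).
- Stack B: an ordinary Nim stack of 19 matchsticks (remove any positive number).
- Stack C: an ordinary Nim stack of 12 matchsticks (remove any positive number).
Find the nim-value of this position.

Stack A is a plain Nim stack of size 10, so its Grundy value is 10.
Stack B is a plain Nim stack of size 19, so its Grundy value is 19.
Stack C is a plain Nim stack of size 12, so its Grundy value is 12.
The value of a disjunctive sum is the nim-sum of the parts.
Combined value = 10 ⊕ 19 ⊕ 12 = 21.

21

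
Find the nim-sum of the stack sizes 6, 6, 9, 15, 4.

Compute the nim-sum pairwise:
6 ^ 6 = 0
0 ^ 9 = 9
9 ^ 15 = 6
6 ^ 4 = 2

2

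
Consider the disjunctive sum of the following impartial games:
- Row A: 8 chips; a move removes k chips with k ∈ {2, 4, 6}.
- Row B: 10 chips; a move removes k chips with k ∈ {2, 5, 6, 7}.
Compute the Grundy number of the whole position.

3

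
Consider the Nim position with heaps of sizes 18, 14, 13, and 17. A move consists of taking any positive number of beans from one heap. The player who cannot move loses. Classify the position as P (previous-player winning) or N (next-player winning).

In binary:
  10010  (18)
  01110  (14)
  01101  (13)
  10001  (17)
  -----
  00000  (0)
The nim-sum is 0, so this is a P-position: the player to move is in a losing position under optimal play.

P-position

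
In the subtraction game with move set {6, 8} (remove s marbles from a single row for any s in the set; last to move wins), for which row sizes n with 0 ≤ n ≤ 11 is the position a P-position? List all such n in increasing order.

0, 1, 2, 3, 4, 5

Grundy values for subtraction set {6, 8}:
g(0) = mex{} = 0
g(1) = mex{} = 0
g(2) = mex{} = 0
g(3) = mex{} = 0
g(4) = mex{} = 0
g(5) = mex{} = 0
g(6) = mex{0} = 1
g(7) = mex{0} = 1
g(8) = mex{0} = 1
g(9) = mex{0} = 1
g(10) = mex{0} = 1
g(11) = mex{0} = 1
The P-positions (g = 0) in 0..11 are 0, 1, 2, 3, 4, 5.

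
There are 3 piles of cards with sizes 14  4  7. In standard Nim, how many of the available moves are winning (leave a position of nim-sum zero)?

Nim-sum: 14 XOR 4 XOR 7 = 13.
The overall nim-sum is X = 13. A pile of size p has a winning move iff p XOR X < p (reduce it to p XOR X).
  14: 14 XOR 13 = 3 < 14 — winning move (to 3).
  4: 4 XOR 13 = 9 ≥ 4 — no move.
  7: 7 XOR 13 = 10 ≥ 7 — no move.
That gives 1 winning move.

1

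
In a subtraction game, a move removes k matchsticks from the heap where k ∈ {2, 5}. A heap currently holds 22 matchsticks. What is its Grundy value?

0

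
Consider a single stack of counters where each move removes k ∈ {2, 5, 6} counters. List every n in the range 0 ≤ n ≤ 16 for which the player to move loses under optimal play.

Build the Grundy sequence with g(k) = mex{g(k−s) : s ∈ {2, 5, 6}, s ≤ k}:
k:     0  1  2  3  4  5  6  7  8  9 10 11 12 13 14 15 16
g(k):  0  0  1  1  0  2  1  3  0  2  1  0  0  1  1  0  2
The P-positions (g = 0) in 0..16 are 0, 1, 4, 8, 11, 12, 15.

0, 1, 4, 8, 11, 12, 15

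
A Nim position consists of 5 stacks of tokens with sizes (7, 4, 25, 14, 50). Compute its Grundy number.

38

Nim-sum: 7 ^ 4 ^ 25 ^ 14 ^ 50 = 38.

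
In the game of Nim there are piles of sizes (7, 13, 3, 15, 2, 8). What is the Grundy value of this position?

12

Nim-sum: 7 ⊕ 13 ⊕ 3 ⊕ 15 ⊕ 2 ⊕ 8 = 12.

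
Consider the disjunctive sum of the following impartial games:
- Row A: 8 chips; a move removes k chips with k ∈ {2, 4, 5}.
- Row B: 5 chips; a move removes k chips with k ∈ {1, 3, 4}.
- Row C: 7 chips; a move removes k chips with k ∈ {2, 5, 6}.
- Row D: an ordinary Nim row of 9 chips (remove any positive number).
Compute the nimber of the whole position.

9

For row A, compute g(0), g(1), … with moves {2, 4, 5}:
g(0) = mex{} = 0
g(1) = mex{} = 0
g(2) = mex{0} = 1
g(3) = mex{0} = 1
g(4) = mex{0,1} = 2
g(5) = mex{0,1} = 2
g(6) = mex{0,1,2} = 3
g(7) = mex{1,2} = 0
g(8) = mex{1,2,3} = 0
So g(8) = 0.
For row B, compute g(0), g(1), … with moves {1, 3, 4}:
g(0) = mex{} = 0
g(1) = mex{0} = 1
g(2) = mex{1} = 0
g(3) = mex{0} = 1
g(4) = mex{0,1} = 2
g(5) = mex{0,1,2} = 3
So g(5) = 3.
For row C, compute g(0), g(1), … with moves {2, 5, 6}:
g(0) = mex{} = 0
g(1) = mex{} = 0
g(2) = mex{0} = 1
g(3) = mex{0} = 1
g(4) = mex{1} = 0
g(5) = mex{0,1} = 2
g(6) = mex{0} = 1
g(7) = mex{0,1,2} = 3
So g(7) = 3.
Row D is a plain Nim row of size 9, so its Grundy value is 9.
By the Sprague-Grundy theorem, the Grundy value of a sum of independent games is the XOR of the component values.
Combined value = 0 ⊕ 3 ⊕ 3 ⊕ 9 = 9.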